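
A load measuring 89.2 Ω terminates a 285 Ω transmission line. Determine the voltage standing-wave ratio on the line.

VSWR ≈ 3.2

For a purely resistive load, VSWR = R_L/Z_0 or Z_0/R_L (whichever > 1) = 285/89.2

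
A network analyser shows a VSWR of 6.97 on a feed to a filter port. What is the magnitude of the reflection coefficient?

|Γ| ≈ 0.749

|Γ| = (S − 1)/(S + 1) = (6.97 − 1)/(6.97 + 1) = 5.97/7.97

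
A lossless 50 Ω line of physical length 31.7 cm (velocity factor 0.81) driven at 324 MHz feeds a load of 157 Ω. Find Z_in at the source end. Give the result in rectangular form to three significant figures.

λ = v/f = 0.81·c / 324 MHz = 0.75 m
βl = 2π·l/λ = 2π × 0.423 = 152°
tan(βl) = tan(152°) = -0.528
Z_in = Z_0·(Z_L + jZ_0·tanβl)/(Z_0 + jZ_L·tanβl)
     = 50·(157 − j26.4)/(50 − j82.9)

Z_in ≈ 53.5 + j62.4 Ω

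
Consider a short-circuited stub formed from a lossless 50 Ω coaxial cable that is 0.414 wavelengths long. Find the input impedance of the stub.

Z_in ≈ −j30 Ω

βl = 2π × 0.414 = 149°
tan(βl) = -0.6
For a short-circuited stub, Z_in = jZ_0·tan(βl)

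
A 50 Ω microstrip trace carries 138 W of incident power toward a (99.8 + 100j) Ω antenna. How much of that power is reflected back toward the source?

P_reflected ≈ 53.1 W

|Γ| = |(49.8 + j100)/(149.8 + j100)| = 0.62
|Γ|² = 0.385
P_refl = |Γ|²·P_inc = 53.1 W, P_del = (1 − |Γ|²)·P_inc = 84.9 W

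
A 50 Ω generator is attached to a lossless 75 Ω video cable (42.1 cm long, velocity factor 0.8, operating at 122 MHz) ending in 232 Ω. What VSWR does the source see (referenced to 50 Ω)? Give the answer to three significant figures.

λ = v/f = 0.8·c / 122 MHz = 1.97 m
βl = 2π·l/λ = 2π × 0.214 = 77°
tan(βl) = 4.35
Z_in = Z_0·(Z_L + jZ_0·tanβl)/(Z_0 + jZ_L·tanβl) = 25.4 − j15.4 Ω
Γ_s = (Z_in − Z_s)/(Z_in + Z_s) = (-24.6 − j15.4)/(75.4 − j15.4), |Γ_s| = 0.377
VSWR = (1 + |Γ_s|)/(1 − |Γ_s|)

VSWR ≈ 2.21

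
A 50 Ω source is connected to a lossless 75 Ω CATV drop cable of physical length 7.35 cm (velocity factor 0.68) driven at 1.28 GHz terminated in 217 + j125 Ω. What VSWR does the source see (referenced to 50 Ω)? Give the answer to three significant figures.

λ = v/f = 0.68·c / 1.28 GHz = 0.159 m
βl = 2π·l/λ = 2π × 0.461 = 166°
tan(βl) = -0.249
Z_in = Z_0·(Z_L + jZ_0·tanβl)/(Z_0 + jZ_L·tanβl) = 91.4 + j122 Ω
Γ_s = (Z_in − Z_s)/(Z_in + Z_s) = (41.4 + j122)/(141 + j122), |Γ_s| = 0.689
VSWR = (1 + |Γ_s|)/(1 − |Γ_s|)

VSWR ≈ 5.43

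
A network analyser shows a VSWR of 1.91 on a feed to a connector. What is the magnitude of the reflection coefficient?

|Γ| ≈ 0.313

|Γ| = (S − 1)/(S + 1) = (1.91 − 1)/(1.91 + 1) = 0.91/2.91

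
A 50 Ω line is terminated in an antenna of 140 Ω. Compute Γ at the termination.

Γ = (Z_L − Z_0)/(Z_L + Z_0) = (140 − 50)/(140 + 50) = 90/190

Γ = 0.474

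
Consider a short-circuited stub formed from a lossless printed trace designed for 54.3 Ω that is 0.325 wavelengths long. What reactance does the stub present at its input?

X_in ≈ -107 Ω (capacitive)

βl = 2π × 0.325 = 117°
tan(βl) = -1.96
For a short-circuited stub, Z_in = jZ_0·tan(βl)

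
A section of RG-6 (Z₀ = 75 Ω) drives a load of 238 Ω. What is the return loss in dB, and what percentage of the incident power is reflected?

RL ≈ 5.67 dB; 27.1% of incident power reflected

Γ = (238 − 75)/(238 + 75) = 0.521
RL = −20·log₁₀(0.521) = 5.67 dB
P_refl/P_inc = |Γ|² = 0.271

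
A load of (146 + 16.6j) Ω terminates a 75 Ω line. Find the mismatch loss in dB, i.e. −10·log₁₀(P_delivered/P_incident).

Γ = (71 + j16.6)/(221 + j16.6), |Γ| = 0.329
|Γ|² = 0.108, so P_del/P_inc = 1 − |Γ|² = 0.892
ML = −10·log₁₀(1 − |Γ|²)

mismatch loss ≈ 0.498 dB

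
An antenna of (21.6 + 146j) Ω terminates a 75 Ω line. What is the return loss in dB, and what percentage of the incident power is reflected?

Γ = (-53.4 + j146)/(96.6 + j146), |Γ| = 0.888
RL = −20·log₁₀(0.888) = 1.03 dB
P_refl/P_inc = |Γ|² = 0.789

RL ≈ 1.03 dB; 78.9% of incident power reflected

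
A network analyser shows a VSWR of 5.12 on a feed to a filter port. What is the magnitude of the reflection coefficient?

|Γ| = (S − 1)/(S + 1) = (5.12 − 1)/(5.12 + 1) = 4.12/6.12

|Γ| ≈ 0.673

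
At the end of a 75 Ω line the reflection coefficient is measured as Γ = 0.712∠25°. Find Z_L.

Z_L = Z_0·(1 + Γ)/(1 − Γ) = 75·(1.65 + j0.301)/(0.355 − j0.301)

Z_L ≈ 171 + j209 Ω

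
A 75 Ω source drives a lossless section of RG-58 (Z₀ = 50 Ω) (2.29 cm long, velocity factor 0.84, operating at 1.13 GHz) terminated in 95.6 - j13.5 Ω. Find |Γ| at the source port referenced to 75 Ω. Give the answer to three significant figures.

λ = v/f = 0.84·c / 1.13 GHz = 0.223 m
βl = 2π·l/λ = 2π × 0.103 = 37°
tan(βl) = 0.753
Z_in = Z_0·(Z_L + jZ_0·tanβl)/(Z_0 + jZ_L·tanβl) = 42.6 − j30.8 Ω
Γ_s = (Z_in − Z_s)/(Z_in + Z_s) = (-32.4 − j30.8)/(118 − j30.8), |Γ_s| = 0.368

|Γ| ≈ 0.368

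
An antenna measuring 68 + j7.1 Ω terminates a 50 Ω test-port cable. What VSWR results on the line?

Γ = (Z_L − Z_0)/(Z_L + Z_0) = (18 + j7.1)/(118 + j7.1)
|Γ| = 19.3/118 = 0.164
VSWR = (1 + |Γ|)/(1 − |Γ|) = 1.16/0.836

VSWR ≈ 1.39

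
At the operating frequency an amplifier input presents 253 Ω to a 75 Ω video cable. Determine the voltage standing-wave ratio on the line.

Γ = (253 − 75)/(253 + 75) = 0.543
VSWR = (1 + 0.543)/(1 − 0.543)

VSWR ≈ 3.37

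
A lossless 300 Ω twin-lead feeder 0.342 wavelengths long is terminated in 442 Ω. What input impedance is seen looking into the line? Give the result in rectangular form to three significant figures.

βl = 2π × 0.342 = 123°
tan(βl) = tan(123°) = -1.53
Z_in = Z_0·(Z_L + jZ_0·tanβl)/(Z_0 + jZ_L·tanβl)
     = 300·(442 − j460)/(300 − j678)

Z_in ≈ 243 + j88.3 Ω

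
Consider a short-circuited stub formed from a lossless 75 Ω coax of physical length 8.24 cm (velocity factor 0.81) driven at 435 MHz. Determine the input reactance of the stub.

λ = v/f = 0.81·c / 435 MHz = 0.559 m
βl = 2π·l/λ = 2π × 0.148 = 53.1°
tan(βl) = 1.33
For a short-circuited stub, Z_in = jZ_0·tan(βl)

X_in ≈ 99.9 Ω (inductive)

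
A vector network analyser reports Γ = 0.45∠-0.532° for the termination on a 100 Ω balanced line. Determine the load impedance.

Z_L = Z_0·(1 + Γ)/(1 − Γ) = 100·(1.45 − j0.00418)/(0.55 + j0.00418)

Z_L ≈ 264 − j2.76 Ω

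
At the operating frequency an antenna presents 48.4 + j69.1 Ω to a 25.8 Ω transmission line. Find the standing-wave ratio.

Γ = (Z_L − Z_0)/(Z_L + Z_0) = (22.6 + j69.1)/(74.2 + j69.1)
|Γ| = 72.7/101 = 0.717
VSWR = (1 + |Γ|)/(1 − |Γ|) = 1.72/0.283

VSWR ≈ 6.07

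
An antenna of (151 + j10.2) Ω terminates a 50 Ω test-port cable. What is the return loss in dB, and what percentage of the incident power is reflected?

RL ≈ 5.94 dB; 25.4% of incident power reflected

Γ = (101 + j10.2)/(201 + j10.2), |Γ| = 0.504
RL = −20·log₁₀(0.504) = 5.94 dB
P_refl/P_inc = |Γ|² = 0.254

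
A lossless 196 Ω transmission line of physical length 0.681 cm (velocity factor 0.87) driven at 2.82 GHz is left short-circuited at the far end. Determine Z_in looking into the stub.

Z_in ≈ +j97.7 Ω

λ = v/f = 0.87·c / 2.82 GHz = 0.0926 m
βl = 2π·l/λ = 2π × 0.0736 = 26.5°
tan(βl) = 0.498
For a short-circuited stub, Z_in = jZ_0·tan(βl)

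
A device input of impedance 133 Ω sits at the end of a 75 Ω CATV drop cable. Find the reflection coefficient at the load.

Γ = (Z_L − Z_0)/(Z_L + Z_0) = (133 − 75)/(133 + 75) = 58/208

Γ = 0.279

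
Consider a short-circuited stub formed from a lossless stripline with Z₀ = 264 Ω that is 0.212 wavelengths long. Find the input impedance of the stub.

βl = 2π × 0.212 = 76.3°
tan(βl) = 4.11
For a short-circuited stub, Z_in = jZ_0·tan(βl)

Z_in ≈ +j1080 Ω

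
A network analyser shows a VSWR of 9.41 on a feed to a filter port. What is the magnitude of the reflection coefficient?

|Γ| ≈ 0.808

|Γ| = (S − 1)/(S + 1) = (9.41 − 1)/(9.41 + 1) = 8.41/10.4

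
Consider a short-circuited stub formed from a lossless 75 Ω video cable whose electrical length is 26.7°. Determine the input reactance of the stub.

tan(βl) = 0.503
For a short-circuited stub, Z_in = jZ_0·tan(βl)

X_in ≈ 37.7 Ω (inductive)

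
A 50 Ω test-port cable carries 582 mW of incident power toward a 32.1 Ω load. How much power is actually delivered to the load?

P_delivered ≈ 554 mW

Γ = (32.1 − 50)/(32.1 + 50) = -0.218
|Γ|² = 0.0475
P_refl = |Γ|²·P_inc = 27.7 mW, P_del = (1 − |Γ|²)·P_inc = 554 mW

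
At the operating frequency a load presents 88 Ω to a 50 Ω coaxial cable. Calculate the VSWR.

VSWR ≈ 1.76

For a purely resistive load, VSWR = R_L/Z_0 or Z_0/R_L (whichever > 1) = 88/50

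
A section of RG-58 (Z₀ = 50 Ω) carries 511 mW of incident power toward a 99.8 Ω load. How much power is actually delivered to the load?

P_delivered ≈ 455 mW

Γ = (99.8 − 50)/(99.8 + 50) = 0.332
|Γ|² = 0.111
P_refl = |Γ|²·P_inc = 56.5 mW, P_del = (1 − |Γ|²)·P_inc = 455 mW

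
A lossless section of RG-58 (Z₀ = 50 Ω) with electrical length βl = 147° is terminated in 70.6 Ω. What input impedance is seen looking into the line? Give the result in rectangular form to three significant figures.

tan(βl) = tan(147°) = -0.649
Z_in = Z_0·(Z_L + jZ_0·tanβl)/(Z_0 + jZ_L·tanβl)
     = 50·(70.6 − j32.5)/(50 − j45.8)

Z_in ≈ 54.5 + j17.5 Ω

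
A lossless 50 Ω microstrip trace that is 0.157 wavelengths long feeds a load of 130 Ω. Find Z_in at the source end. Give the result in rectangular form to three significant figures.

βl = 2π × 0.157 = 56.5°
tan(βl) = tan(56.5°) = 1.51
Z_in = Z_0·(Z_L + jZ_0·tanβl)/(Z_0 + jZ_L·tanβl)
     = 50·(130 + j75.6)/(50 + j197)

Z_in ≈ 26 − j26.5 Ω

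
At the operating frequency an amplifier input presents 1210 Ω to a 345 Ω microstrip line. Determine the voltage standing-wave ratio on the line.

VSWR ≈ 3.51

For a purely resistive load, VSWR = R_L/Z_0 or Z_0/R_L (whichever > 1) = 1210/345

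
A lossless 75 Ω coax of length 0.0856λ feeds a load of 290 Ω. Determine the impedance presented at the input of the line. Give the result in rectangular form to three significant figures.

Z_in ≈ 62.2 − j98.8 Ω

βl = 2π × 0.0856 = 30.8°
tan(βl) = tan(30.8°) = 0.596
Z_in = Z_0·(Z_L + jZ_0·tanβl)/(Z_0 + jZ_L·tanβl)
     = 75·(290 + j44.7)/(75 + j173)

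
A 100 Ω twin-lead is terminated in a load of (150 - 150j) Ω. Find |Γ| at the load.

|Γ| ≈ 0.542

Γ = (Z_L − Z_0)/(Z_L + Z_0) = (50 − j150)/(250 − j150)
|Γ| = 158/292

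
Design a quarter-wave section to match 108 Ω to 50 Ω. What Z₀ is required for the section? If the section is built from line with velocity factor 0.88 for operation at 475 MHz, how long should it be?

Z_qwt ≈ 73.5 Ω; length ≈ 13.9 cm

Z_qwt = √(Z_0·R_L) = √(50 × 108) = √5400
λ = 0.88·c/f = 0.556 m, so l = λ/4 = 0.139 m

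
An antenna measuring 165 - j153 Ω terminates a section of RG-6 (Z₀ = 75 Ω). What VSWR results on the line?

VSWR ≈ 4.31

Γ = (Z_L − Z_0)/(Z_L + Z_0) = (90 − j153)/(240 − j153)
|Γ| = 178/285 = 0.624
VSWR = (1 + |Γ|)/(1 − |Γ|) = 1.62/0.376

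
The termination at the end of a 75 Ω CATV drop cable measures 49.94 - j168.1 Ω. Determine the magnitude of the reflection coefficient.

|Γ| ≈ 0.811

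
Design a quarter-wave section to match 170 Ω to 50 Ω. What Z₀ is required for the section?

Z_qwt = √(Z_0·R_L) = √(50 × 170) = √8500

Z_qwt ≈ 92.2 Ω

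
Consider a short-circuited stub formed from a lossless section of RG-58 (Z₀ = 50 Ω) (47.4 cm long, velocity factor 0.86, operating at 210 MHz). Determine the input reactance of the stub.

λ = v/f = 0.86·c / 210 MHz = 1.23 m
βl = 2π·l/λ = 2π × 0.386 = 139°
tan(βl) = -0.873
For a short-circuited stub, Z_in = jZ_0·tan(βl)

X_in ≈ -43.6 Ω (capacitive)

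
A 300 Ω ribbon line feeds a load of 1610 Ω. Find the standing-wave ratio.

For a purely resistive load, VSWR = R_L/Z_0 or Z_0/R_L (whichever > 1) = 1610/300

VSWR ≈ 5.37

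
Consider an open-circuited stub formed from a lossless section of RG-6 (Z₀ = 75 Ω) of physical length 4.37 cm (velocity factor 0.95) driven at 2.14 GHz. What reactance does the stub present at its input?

λ = v/f = 0.95·c / 2.14 GHz = 0.133 m
βl = 2π·l/λ = 2π × 0.328 = 118°
tan(βl) = -1.87
For an open-circuited stub, Z_in = −jZ_0·cot(βl) = −jZ_0/tan(βl)

X_in ≈ 40.1 Ω (inductive)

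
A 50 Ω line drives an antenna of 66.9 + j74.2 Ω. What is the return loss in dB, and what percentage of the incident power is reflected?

RL ≈ 5.2 dB; 30.2% of incident power reflected

Γ = (16.9 + j74.2)/(116.9 + j74.2), |Γ| = 0.55
RL = −20·log₁₀(0.55) = 5.2 dB
P_refl/P_inc = |Γ|² = 0.302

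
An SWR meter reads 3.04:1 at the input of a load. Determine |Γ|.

|Γ| ≈ 0.505

|Γ| = (S − 1)/(S + 1) = (3.04 − 1)/(3.04 + 1) = 2.04/4.04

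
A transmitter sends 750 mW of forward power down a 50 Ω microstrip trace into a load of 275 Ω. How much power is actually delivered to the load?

P_delivered ≈ 391 mW

Γ = (275 − 50)/(275 + 50) = 0.692
|Γ|² = 0.479
P_refl = |Γ|²·P_inc = 359 mW, P_del = (1 − |Γ|²)·P_inc = 391 mW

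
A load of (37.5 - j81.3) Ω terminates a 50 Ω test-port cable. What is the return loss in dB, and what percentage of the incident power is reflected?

Γ = (-12.5 − j81.3)/(87.5 − j81.3), |Γ| = 0.689
RL = −20·log₁₀(0.689) = 3.24 dB
P_refl/P_inc = |Γ|² = 0.474

RL ≈ 3.24 dB; 47.4% of incident power reflected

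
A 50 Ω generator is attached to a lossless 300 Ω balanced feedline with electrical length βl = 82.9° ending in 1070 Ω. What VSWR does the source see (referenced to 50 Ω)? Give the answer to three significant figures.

tan(βl) = 8.03
Z_in = Z_0·(Z_L + jZ_0·tanβl)/(Z_0 + jZ_L·tanβl) = 85.3 − j34.4 Ω
Γ_s = (Z_in − Z_s)/(Z_in + Z_s) = (35.3 − j34.4)/(135 − j34.4), |Γ_s| = 0.353
VSWR = (1 + |Γ_s|)/(1 − |Γ_s|)

VSWR ≈ 2.09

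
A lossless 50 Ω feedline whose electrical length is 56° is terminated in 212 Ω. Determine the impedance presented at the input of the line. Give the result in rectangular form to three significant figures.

tan(βl) = tan(56°) = 1.48
Z_in = Z_0·(Z_L + jZ_0·tanβl)/(Z_0 + jZ_L·tanβl)
     = 50·(212 + j74.1)/(50 + j314)

Z_in ≈ 16.7 − j31.1 Ω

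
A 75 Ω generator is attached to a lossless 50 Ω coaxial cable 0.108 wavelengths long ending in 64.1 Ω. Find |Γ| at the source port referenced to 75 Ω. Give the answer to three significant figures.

|Γ| ≈ 0.213

βl = 2π × 0.108 = 38.9°
tan(βl) = 0.806
Z_in = Z_0·(Z_L + jZ_0·tanβl)/(Z_0 + jZ_L·tanβl) = 51.1 − j12.5 Ω
Γ_s = (Z_in − Z_s)/(Z_in + Z_s) = (-23.9 − j12.5)/(126 − j12.5), |Γ_s| = 0.213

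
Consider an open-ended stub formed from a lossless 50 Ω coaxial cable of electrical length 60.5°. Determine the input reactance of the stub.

tan(βl) = 1.77
For an open-ended stub, Z_in = −jZ_0·cot(βl) = −jZ_0/tan(βl)

X_in ≈ -28.3 Ω (capacitive)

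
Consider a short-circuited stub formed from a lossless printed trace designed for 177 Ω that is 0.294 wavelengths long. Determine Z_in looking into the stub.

βl = 2π × 0.294 = 106°
tan(βl) = -3.52
For a short-circuited stub, Z_in = jZ_0·tan(βl)

Z_in ≈ −j624 Ω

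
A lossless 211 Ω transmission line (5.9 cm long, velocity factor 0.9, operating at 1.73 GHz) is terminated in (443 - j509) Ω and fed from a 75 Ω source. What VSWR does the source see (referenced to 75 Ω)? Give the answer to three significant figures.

VSWR ≈ 11.4

λ = v/f = 0.9·c / 1.73 GHz = 0.156 m
βl = 2π·l/λ = 2π × 0.378 = 136°
tan(βl) = -0.963
Z_in = Z_0·(Z_L + jZ_0·tanβl)/(Z_0 + jZ_L·tanβl) = 146 + j315 Ω
Γ_s = (Z_in − Z_s)/(Z_in + Z_s) = (71.3 + j315)/(221 + j315), |Γ_s| = 0.839
VSWR = (1 + |Γ_s|)/(1 − |Γ_s|)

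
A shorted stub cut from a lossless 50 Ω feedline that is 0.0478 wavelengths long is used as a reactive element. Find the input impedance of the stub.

βl = 2π × 0.0478 = 17.2°
tan(βl) = 0.31
For a shorted stub, Z_in = jZ_0·tan(βl)

Z_in ≈ +j15.5 Ω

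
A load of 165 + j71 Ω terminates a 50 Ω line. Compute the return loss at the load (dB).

RL ≈ 4.48 dB

Γ = (115 + j71)/(215 + j71), |Γ| = 0.597
RL = −20·log₁₀|Γ| = −20·log₁₀(0.597)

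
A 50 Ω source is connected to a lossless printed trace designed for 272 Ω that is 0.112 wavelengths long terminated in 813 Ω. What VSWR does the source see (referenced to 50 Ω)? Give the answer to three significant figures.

VSWR ≈ 10.4

βl = 2π × 0.112 = 40.3°
tan(βl) = 0.849
Z_in = Z_0·(Z_L + jZ_0·tanβl)/(Z_0 + jZ_L·tanβl) = 188 − j246 Ω
Γ_s = (Z_in − Z_s)/(Z_in + Z_s) = (138 − j246)/(238 − j246), |Γ_s| = 0.824
VSWR = (1 + |Γ_s|)/(1 − |Γ_s|)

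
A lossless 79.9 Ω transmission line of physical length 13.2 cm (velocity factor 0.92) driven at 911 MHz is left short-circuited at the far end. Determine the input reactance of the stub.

X_in ≈ -34.2 Ω (capacitive)

λ = v/f = 0.92·c / 911 MHz = 0.303 m
βl = 2π·l/λ = 2π × 0.436 = 157°
tan(βl) = -0.428
For a short-circuited stub, Z_in = jZ_0·tan(βl)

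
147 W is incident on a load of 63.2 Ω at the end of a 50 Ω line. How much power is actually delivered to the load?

P_delivered ≈ 145 W

Γ = (63.2 − 50)/(63.2 + 50) = 0.117
|Γ|² = 0.0136
P_refl = |Γ|²·P_inc = 2 W, P_del = (1 − |Γ|²)·P_inc = 145 W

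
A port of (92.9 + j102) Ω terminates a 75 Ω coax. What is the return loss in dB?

RL ≈ 5.56 dB

Γ = (17.9 + j102)/(167.9 + j102), |Γ| = 0.527
RL = −20·log₁₀|Γ| = −20·log₁₀(0.527)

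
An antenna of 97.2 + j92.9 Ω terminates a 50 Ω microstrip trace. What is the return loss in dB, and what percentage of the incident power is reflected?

Γ = (47.2 + j92.9)/(147.2 + j92.9), |Γ| = 0.599
RL = −20·log₁₀(0.599) = 4.46 dB
P_refl/P_inc = |Γ|² = 0.358

RL ≈ 4.46 dB; 35.8% of incident power reflected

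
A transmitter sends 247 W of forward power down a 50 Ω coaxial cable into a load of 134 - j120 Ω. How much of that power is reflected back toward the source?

|Γ| = |(84 − j120)/(184 − j120)| = 0.667
|Γ|² = 0.445
P_refl = |Γ|²·P_inc = 110 W, P_del = (1 − |Γ|²)·P_inc = 137 W

P_reflected ≈ 110 W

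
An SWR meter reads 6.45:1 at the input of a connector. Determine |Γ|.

|Γ| = (S − 1)/(S + 1) = (6.45 − 1)/(6.45 + 1) = 5.45/7.45

|Γ| ≈ 0.732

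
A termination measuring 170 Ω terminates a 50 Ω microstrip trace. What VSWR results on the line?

Γ = (170 − 50)/(170 + 50) = 0.545
VSWR = (1 + 0.545)/(1 − 0.545)

VSWR ≈ 3.4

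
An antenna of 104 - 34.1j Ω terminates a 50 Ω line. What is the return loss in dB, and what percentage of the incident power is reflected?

RL ≈ 7.85 dB; 16.4% of incident power reflected

Γ = (54 − j34.1)/(154 − j34.1), |Γ| = 0.405
RL = −20·log₁₀(0.405) = 7.85 dB
P_refl/P_inc = |Γ|² = 0.164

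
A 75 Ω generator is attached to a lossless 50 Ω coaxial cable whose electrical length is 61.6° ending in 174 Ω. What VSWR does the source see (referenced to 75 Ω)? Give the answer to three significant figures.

VSWR ≈ 4.59

tan(βl) = 1.85
Z_in = Z_0·(Z_L + jZ_0·tanβl)/(Z_0 + jZ_L·tanβl) = 18.1 − j24.2 Ω
Γ_s = (Z_in − Z_s)/(Z_in + Z_s) = (-56.9 − j24.2)/(93.1 − j24.2), |Γ_s| = 0.642
VSWR = (1 + |Γ_s|)/(1 − |Γ_s|)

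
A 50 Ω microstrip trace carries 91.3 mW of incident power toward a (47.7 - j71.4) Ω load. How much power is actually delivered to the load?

|Γ| = |(-2.3 − j71.4)/(97.7 − j71.4)| = 0.59
|Γ|² = 0.349
P_refl = |Γ|²·P_inc = 31.8 mW, P_del = (1 − |Γ|²)·P_inc = 59.5 mW

P_delivered ≈ 59.5 mW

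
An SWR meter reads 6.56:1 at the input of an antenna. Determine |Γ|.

|Γ| = (S − 1)/(S + 1) = (6.56 − 1)/(6.56 + 1) = 5.56/7.56

|Γ| ≈ 0.735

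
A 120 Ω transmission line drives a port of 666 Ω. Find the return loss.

Γ = (666 − 120)/(666 + 120) = 0.695
RL = −20·log₁₀|Γ| = −20·log₁₀(0.695)

RL ≈ 3.16 dB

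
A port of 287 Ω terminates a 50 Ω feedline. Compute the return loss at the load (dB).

Γ = (287 − 50)/(287 + 50) = 0.703
RL = −20·log₁₀|Γ| = −20·log₁₀(0.703)

RL ≈ 3.06 dB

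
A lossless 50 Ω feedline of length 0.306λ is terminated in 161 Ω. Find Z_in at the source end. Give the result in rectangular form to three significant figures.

Z_in ≈ 17.4 + j16.4 Ω

βl = 2π × 0.306 = 110°
tan(βl) = tan(110°) = -2.72
Z_in = Z_0·(Z_L + jZ_0·tanβl)/(Z_0 + jZ_L·tanβl)
     = 50·(161 − j136)/(50 − j439)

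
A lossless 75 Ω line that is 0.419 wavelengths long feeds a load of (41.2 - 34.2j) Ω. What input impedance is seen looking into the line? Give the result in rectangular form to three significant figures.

Z_in ≈ 83.1 − j67.8 Ω

βl = 2π × 0.419 = 151°
tan(βl) = tan(151°) = -0.558
Z_in = Z_0·(Z_L + jZ_0·tanβl)/(Z_0 + jZ_L·tanβl)
     = 75·(41.2 − j76)/(55.9 − j23)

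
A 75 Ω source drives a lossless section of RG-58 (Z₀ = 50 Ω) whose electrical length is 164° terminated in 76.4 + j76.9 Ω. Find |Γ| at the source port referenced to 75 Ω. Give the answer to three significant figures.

|Γ| ≈ 0.538

tan(βl) = -0.287
Z_in = Z_0·(Z_L + jZ_0·tanβl)/(Z_0 + jZ_L·tanβl) = 36.4 + j54.5 Ω
Γ_s = (Z_in − Z_s)/(Z_in + Z_s) = (-38.6 + j54.5)/(111 + j54.5), |Γ_s| = 0.538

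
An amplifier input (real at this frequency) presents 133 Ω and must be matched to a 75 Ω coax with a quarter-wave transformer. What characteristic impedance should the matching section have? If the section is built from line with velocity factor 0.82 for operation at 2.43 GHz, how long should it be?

Z_qwt ≈ 99.9 Ω; length ≈ 2.53 cm

Z_qwt = √(Z_0·R_L) = √(75 × 133) = √9975
λ = 0.82·c/f = 0.101 m, so l = λ/4 = 0.0253 m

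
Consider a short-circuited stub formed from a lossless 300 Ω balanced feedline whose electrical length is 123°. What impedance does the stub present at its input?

Z_in ≈ −j462 Ω

tan(βl) = -1.54
For a short-circuited stub, Z_in = jZ_0·tan(βl)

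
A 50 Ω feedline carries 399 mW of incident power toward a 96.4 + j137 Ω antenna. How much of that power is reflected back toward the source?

P_reflected ≈ 208 mW

|Γ| = |(46.4 + j137)/(146.4 + j137)| = 0.721
|Γ|² = 0.52
P_refl = |Γ|²·P_inc = 208 mW, P_del = (1 − |Γ|²)·P_inc = 191 mW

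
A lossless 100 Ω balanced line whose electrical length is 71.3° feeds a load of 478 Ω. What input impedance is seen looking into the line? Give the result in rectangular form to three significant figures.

Z_in ≈ 23.2 − j32.2 Ω

tan(βl) = tan(71.3°) = 2.95
Z_in = Z_0·(Z_L + jZ_0·tanβl)/(Z_0 + jZ_L·tanβl)
     = 100·(478 + j295)/(100 + j1410)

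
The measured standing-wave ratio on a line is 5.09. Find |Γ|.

|Γ| ≈ 0.672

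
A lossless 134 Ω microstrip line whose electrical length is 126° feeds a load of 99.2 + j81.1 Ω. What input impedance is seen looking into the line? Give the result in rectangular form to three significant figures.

Z_in ≈ 65.3 − j20.1 Ω

tan(βl) = tan(126°) = -1.38
Z_in = Z_0·(Z_L + jZ_0·tanβl)/(Z_0 + jZ_L·tanβl)
     = 134·(99.2 − j103)/(246 − j137)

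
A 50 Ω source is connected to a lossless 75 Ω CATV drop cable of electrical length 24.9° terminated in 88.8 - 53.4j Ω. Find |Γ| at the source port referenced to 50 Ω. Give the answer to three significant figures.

|Γ| ≈ 0.329

tan(βl) = 0.464
Z_in = Z_0·(Z_L + jZ_0·tanβl)/(Z_0 + jZ_L·tanβl) = 52.1 − j35.5 Ω
Γ_s = (Z_in − Z_s)/(Z_in + Z_s) = (2.08 − j35.5)/(102 − j35.5), |Γ_s| = 0.329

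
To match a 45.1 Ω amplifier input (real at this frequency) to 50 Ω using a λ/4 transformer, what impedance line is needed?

Z_qwt = √(Z_0·R_L) = √(50 × 45.1) = √2255

Z_qwt ≈ 47.5 Ω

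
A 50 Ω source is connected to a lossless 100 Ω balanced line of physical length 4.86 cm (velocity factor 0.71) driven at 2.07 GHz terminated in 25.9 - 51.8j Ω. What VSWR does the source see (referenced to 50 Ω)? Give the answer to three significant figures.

VSWR ≈ 5.48

λ = v/f = 0.71·c / 2.07 GHz = 0.103 m
βl = 2π·l/λ = 2π × 0.472 = 170°
tan(βl) = -0.176
Z_in = Z_0·(Z_L + jZ_0·tanβl)/(Z_0 + jZ_L·tanβl) = 32.2 − j74.7 Ω
Γ_s = (Z_in − Z_s)/(Z_in + Z_s) = (-17.8 − j74.7)/(82.2 − j74.7), |Γ_s| = 0.691
VSWR = (1 + |Γ_s|)/(1 − |Γ_s|)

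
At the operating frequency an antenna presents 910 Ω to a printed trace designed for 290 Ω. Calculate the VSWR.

For a purely resistive load, VSWR = R_L/Z_0 or Z_0/R_L (whichever > 1) = 910/290

VSWR ≈ 3.14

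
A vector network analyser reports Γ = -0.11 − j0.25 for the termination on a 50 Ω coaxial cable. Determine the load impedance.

Z_L ≈ 35.7 − j19.3 Ω

Z_L = Z_0·(1 + Γ)/(1 − Γ) = 50·(0.89 − j0.25)/(1.11 + j0.25)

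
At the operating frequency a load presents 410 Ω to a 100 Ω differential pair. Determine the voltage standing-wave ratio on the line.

VSWR ≈ 4.1

Γ = (410 − 100)/(410 + 100) = 0.608
VSWR = (1 + 0.608)/(1 − 0.608)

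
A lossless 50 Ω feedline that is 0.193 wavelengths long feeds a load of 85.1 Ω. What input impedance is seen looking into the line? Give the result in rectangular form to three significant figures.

Z_in ≈ 31.9 − j11.7 Ω

βl = 2π × 0.193 = 69.5°
tan(βl) = tan(69.5°) = 2.67
Z_in = Z_0·(Z_L + jZ_0·tanβl)/(Z_0 + jZ_L·tanβl)
     = 50·(85.1 + j134)/(50 + j227)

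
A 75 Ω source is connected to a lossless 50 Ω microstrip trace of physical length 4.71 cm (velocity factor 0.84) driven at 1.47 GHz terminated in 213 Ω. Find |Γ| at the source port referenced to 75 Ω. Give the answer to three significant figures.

|Γ| ≈ 0.726

λ = v/f = 0.84·c / 1.47 GHz = 0.171 m
βl = 2π·l/λ = 2π × 0.275 = 98.9°
tan(βl) = -6.38
Z_in = Z_0·(Z_L + jZ_0·tanβl)/(Z_0 + jZ_L·tanβl) = 12 + j7.4 Ω
Γ_s = (Z_in − Z_s)/(Z_in + Z_s) = (-63 + j7.4)/(87 + j7.4), |Γ_s| = 0.726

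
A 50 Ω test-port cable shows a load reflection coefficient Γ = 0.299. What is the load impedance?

Z_L ≈ 92.7 Ω

Z_L = Z_0·(1 + Γ)/(1 − Γ) = 50·(1.3)/(0.701)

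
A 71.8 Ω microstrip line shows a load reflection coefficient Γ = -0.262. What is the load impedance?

Z_L = Z_0·(1 + Γ)/(1 − Γ) = 71.8·(0.738)/(1.26)

Z_L ≈ 42 Ω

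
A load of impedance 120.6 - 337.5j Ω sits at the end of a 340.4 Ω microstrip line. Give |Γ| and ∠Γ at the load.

Γ ≈ 0.705 ∠ -86.9°

Γ = (Z_L − Z_0)/(Z_L + Z_0) = (-219.8 − j337.5)/(461 − j337.5)
|Γ| = 403/571 = 0.705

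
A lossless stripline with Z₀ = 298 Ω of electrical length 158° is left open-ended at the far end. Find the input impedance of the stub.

tan(βl) = -0.404
For an open-ended stub, Z_in = −jZ_0·cot(βl) = −jZ_0/tan(βl)

Z_in ≈ +j738 Ω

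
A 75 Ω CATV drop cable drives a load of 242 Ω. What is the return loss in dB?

RL ≈ 5.57 dB

Γ = (242 − 75)/(242 + 75) = 0.527
RL = −20·log₁₀|Γ| = −20·log₁₀(0.527)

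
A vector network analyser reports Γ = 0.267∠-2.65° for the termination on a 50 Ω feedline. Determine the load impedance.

Z_L ≈ 86.3 − j2.3 Ω

Z_L = Z_0·(1 + Γ)/(1 − Γ) = 50·(1.27 − j0.0123)/(0.733 + j0.0123)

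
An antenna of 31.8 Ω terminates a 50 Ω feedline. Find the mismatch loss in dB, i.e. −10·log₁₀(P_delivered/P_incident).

Γ = (31.8 − 50)/(31.8 + 50) = -0.222
|Γ|² = 0.0495, so P_del/P_inc = 1 − |Γ|² = 0.95
ML = −10·log₁₀(1 − |Γ|²)

mismatch loss ≈ 0.22 dB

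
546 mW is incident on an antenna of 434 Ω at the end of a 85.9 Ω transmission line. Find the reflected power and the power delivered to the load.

Γ = (434 − 85.9)/(434 + 85.9) = 0.67
|Γ|² = 0.448
P_refl = |Γ|²·P_inc = 245 mW, P_del = (1 − |Γ|²)·P_inc = 301 mW

P_reflected ≈ 245 mW; P_delivered ≈ 301 mW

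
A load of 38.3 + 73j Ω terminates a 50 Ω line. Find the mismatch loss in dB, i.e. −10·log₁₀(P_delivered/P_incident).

mismatch loss ≈ 2.34 dB

Γ = (-11.7 + j73)/(88.3 + j73), |Γ| = 0.645
|Γ|² = 0.416, so P_del/P_inc = 1 − |Γ|² = 0.584
ML = −10·log₁₀(1 − |Γ|²)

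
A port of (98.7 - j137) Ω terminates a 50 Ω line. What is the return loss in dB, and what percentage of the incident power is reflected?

RL ≈ 2.86 dB; 51.7% of incident power reflected

Γ = (48.7 − j137)/(148.7 − j137), |Γ| = 0.719
RL = −20·log₁₀(0.719) = 2.86 dB
P_refl/P_inc = |Γ|² = 0.517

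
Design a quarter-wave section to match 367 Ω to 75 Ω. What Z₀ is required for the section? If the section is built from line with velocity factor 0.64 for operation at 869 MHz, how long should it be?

Z_qwt ≈ 166 Ω; length ≈ 5.52 cm

Z_qwt = √(Z_0·R_L) = √(75 × 367) = √27520
λ = 0.64·c/f = 0.221 m, so l = λ/4 = 0.0552 m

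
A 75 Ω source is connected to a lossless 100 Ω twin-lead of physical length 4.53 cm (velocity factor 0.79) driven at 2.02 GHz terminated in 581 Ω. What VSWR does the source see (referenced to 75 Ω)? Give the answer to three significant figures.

λ = v/f = 0.79·c / 2.02 GHz = 0.117 m
βl = 2π·l/λ = 2π × 0.386 = 139°
tan(βl) = -0.869
Z_in = Z_0·(Z_L + jZ_0·tanβl)/(Z_0 + jZ_L·tanβl) = 38.5 + j107 Ω
Γ_s = (Z_in − Z_s)/(Z_in + Z_s) = (-36.5 + j107)/(113 + j107), |Γ_s| = 0.726
VSWR = (1 + |Γ_s|)/(1 − |Γ_s|)

VSWR ≈ 6.3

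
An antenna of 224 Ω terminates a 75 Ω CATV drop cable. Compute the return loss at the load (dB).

RL ≈ 6.05 dB

Γ = (224 − 75)/(224 + 75) = 0.498
RL = −20·log₁₀|Γ| = −20·log₁₀(0.498)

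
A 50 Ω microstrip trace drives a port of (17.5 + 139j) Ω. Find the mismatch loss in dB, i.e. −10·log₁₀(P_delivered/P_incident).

Γ = (-32.5 + j139)/(67.5 + j139), |Γ| = 0.924
|Γ|² = 0.853, so P_del/P_inc = 1 − |Γ|² = 0.147
ML = −10·log₁₀(1 − |Γ|²)

mismatch loss ≈ 8.34 dB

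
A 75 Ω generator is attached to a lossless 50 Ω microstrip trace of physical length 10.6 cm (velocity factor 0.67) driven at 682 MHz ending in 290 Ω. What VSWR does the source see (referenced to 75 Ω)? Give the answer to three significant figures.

VSWR ≈ 6.77

λ = v/f = 0.67·c / 682 MHz = 0.295 m
βl = 2π·l/λ = 2π × 0.36 = 129°
tan(βl) = -1.21
Z_in = Z_0·(Z_L + jZ_0·tanβl)/(Z_0 + jZ_L·tanβl) = 14.2 + j39.2 Ω
Γ_s = (Z_in − Z_s)/(Z_in + Z_s) = (-60.8 + j39.2)/(89.2 + j39.2), |Γ_s| = 0.743
VSWR = (1 + |Γ_s|)/(1 − |Γ_s|)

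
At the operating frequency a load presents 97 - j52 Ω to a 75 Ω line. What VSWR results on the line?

Γ = (Z_L − Z_0)/(Z_L + Z_0) = (22 − j52)/(172 − j52)
|Γ| = 56.5/180 = 0.314
VSWR = (1 + |Γ|)/(1 − |Γ|) = 1.31/0.686

VSWR ≈ 1.92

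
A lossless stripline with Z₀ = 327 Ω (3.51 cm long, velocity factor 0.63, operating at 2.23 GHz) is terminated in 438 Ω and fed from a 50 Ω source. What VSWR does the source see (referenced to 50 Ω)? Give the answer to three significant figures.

VSWR ≈ 7.75

λ = v/f = 0.63·c / 2.23 GHz = 0.0848 m
βl = 2π·l/λ = 2π × 0.414 = 149°
tan(βl) = -0.599
Z_in = Z_0·(Z_L + jZ_0·tanβl)/(Z_0 + jZ_L·tanβl) = 362 + j94.6 Ω
Γ_s = (Z_in − Z_s)/(Z_in + Z_s) = (312 + j94.6)/(412 + j94.6), |Γ_s| = 0.771
VSWR = (1 + |Γ_s|)/(1 − |Γ_s|)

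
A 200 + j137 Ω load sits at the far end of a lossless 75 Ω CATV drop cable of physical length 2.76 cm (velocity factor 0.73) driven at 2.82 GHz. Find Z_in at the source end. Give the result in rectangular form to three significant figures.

Z_in ≈ 23.1 + j35.9 Ω

λ = v/f = 0.73·c / 2.82 GHz = 0.0777 m
βl = 2π·l/λ = 2π × 0.355 = 128°
tan(βl) = tan(128°) = -1.28
Z_in = Z_0·(Z_L + jZ_0·tanβl)/(Z_0 + jZ_L·tanβl)
     = 75·(200 + j40.8)/(251 − j257)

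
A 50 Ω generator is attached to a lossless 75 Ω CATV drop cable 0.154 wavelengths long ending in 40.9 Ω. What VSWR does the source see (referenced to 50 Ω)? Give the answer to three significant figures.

VSWR ≈ 2.34

βl = 2π × 0.154 = 55.4°
tan(βl) = 1.45
Z_in = Z_0·(Z_L + jZ_0·tanβl)/(Z_0 + jZ_L·tanβl) = 78.1 + j47 Ω
Γ_s = (Z_in − Z_s)/(Z_in + Z_s) = (28.1 + j47)/(128 + j47), |Γ_s| = 0.401
VSWR = (1 + |Γ_s|)/(1 − |Γ_s|)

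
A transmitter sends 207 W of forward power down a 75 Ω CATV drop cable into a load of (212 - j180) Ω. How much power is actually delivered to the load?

P_delivered ≈ 115 W

|Γ| = |(137 − j180)/(287 − j180)| = 0.668
|Γ|² = 0.446
P_refl = |Γ|²·P_inc = 92.3 W, P_del = (1 − |Γ|²)·P_inc = 115 W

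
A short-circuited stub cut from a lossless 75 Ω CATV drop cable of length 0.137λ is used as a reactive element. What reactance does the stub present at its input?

βl = 2π × 0.137 = 49.3°
tan(βl) = 1.16
For a short-circuited stub, Z_in = jZ_0·tan(βl)

X_in ≈ 87.3 Ω (inductive)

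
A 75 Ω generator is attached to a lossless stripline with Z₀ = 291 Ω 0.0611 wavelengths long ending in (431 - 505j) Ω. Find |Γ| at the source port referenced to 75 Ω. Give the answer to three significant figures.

|Γ| ≈ 0.806

βl = 2π × 0.0611 = 22°
tan(βl) = 0.404
Z_in = Z_0·(Z_L + jZ_0·tanβl)/(Z_0 + jZ_L·tanβl) = 154 − j282 Ω
Γ_s = (Z_in − Z_s)/(Z_in + Z_s) = (79.2 − j282)/(229 − j282), |Γ_s| = 0.806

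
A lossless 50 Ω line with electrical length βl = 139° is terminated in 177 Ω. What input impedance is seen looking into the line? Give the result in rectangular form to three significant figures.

tan(βl) = tan(139°) = -0.869
Z_in = Z_0·(Z_L + jZ_0·tanβl)/(Z_0 + jZ_L·tanβl)
     = 50·(177 − j43.5)/(50 − j154)

Z_in ≈ 29.7 + j47.9 Ω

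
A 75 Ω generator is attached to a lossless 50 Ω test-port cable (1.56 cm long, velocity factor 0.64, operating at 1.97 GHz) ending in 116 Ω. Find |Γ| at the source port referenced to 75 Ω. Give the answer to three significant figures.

λ = v/f = 0.64·c / 1.97 GHz = 0.0975 m
βl = 2π·l/λ = 2π × 0.16 = 57.6°
tan(βl) = 1.58
Z_in = Z_0·(Z_L + jZ_0·tanβl)/(Z_0 + jZ_L·tanβl) = 28.1 − j24 Ω
Γ_s = (Z_in − Z_s)/(Z_in + Z_s) = (-46.9 − j24)/(103 − j24), |Γ_s| = 0.498

|Γ| ≈ 0.498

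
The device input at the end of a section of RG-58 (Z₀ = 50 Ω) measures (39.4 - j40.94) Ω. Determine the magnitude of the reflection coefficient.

Γ = (Z_L − Z_0)/(Z_L + Z_0) = (-10.6 − j40.94)/(89.4 − j40.94)
|Γ| = 42.3/98.3

|Γ| ≈ 0.43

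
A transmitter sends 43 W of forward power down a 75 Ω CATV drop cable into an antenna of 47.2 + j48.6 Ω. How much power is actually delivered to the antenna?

|Γ| = |(-27.8 + j48.6)/(122.2 + j48.6)| = 0.426
|Γ|² = 0.181
P_refl = |Γ|²·P_inc = 7.79 W, P_del = (1 − |Γ|²)·P_inc = 35.2 W

P_delivered ≈ 35.2 W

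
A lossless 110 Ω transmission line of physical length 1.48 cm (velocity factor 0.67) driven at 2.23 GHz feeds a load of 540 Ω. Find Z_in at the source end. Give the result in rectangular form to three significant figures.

Z_in ≈ 30 − j62.1 Ω

λ = v/f = 0.67·c / 2.23 GHz = 0.0901 m
βl = 2π·l/λ = 2π × 0.164 = 59.1°
tan(βl) = tan(59.1°) = 1.67
Z_in = Z_0·(Z_L + jZ_0·tanβl)/(Z_0 + jZ_L·tanβl)
     = 110·(540 + j184)/(110 + j903)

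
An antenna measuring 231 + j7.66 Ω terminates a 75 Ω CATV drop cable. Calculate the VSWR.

VSWR ≈ 3.08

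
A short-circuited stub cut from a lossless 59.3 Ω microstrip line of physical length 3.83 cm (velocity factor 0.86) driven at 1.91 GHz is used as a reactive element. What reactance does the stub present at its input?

X_in ≈ -277 Ω (capacitive)

λ = v/f = 0.86·c / 1.91 GHz = 0.135 m
βl = 2π·l/λ = 2π × 0.284 = 102°
tan(βl) = -4.67
For a short-circuited stub, Z_in = jZ_0·tan(βl)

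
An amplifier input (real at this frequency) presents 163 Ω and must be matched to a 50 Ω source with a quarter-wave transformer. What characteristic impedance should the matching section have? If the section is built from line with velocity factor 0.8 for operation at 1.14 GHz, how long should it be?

Z_qwt ≈ 90.3 Ω; length ≈ 5.26 cm

Z_qwt = √(Z_0·R_L) = √(50 × 163) = √8150
λ = 0.8·c/f = 0.211 m, so l = λ/4 = 0.0526 m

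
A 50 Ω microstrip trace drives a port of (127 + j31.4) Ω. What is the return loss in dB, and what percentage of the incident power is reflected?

RL ≈ 6.7 dB; 21.4% of incident power reflected

Γ = (77 + j31.4)/(177 + j31.4), |Γ| = 0.463
RL = −20·log₁₀(0.463) = 6.7 dB
P_refl/P_inc = |Γ|² = 0.214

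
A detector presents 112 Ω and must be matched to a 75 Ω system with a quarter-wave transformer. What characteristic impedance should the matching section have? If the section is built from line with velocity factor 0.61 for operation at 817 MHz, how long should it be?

Z_qwt ≈ 91.7 Ω; length ≈ 5.6 cm

Z_qwt = √(Z_0·R_L) = √(75 × 112) = √8400
λ = 0.61·c/f = 0.224 m, so l = λ/4 = 0.056 m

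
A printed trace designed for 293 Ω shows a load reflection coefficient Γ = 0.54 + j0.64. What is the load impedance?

Z_L ≈ 141 + j604 Ω

Z_L = Z_0·(1 + Γ)/(1 − Γ) = 293·(1.54 + j0.64)/(0.46 − j0.64)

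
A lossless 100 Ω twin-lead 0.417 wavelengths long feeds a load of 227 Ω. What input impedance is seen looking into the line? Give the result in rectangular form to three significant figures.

Z_in ≈ 112 + j88.3 Ω

βl = 2π × 0.417 = 150°
tan(βl) = tan(150°) = -0.575
Z_in = Z_0·(Z_L + jZ_0·tanβl)/(Z_0 + jZ_L·tanβl)
     = 100·(227 − j57.5)/(100 − j130)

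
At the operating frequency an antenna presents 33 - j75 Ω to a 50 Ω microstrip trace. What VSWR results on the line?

VSWR ≈ 5.4

Γ = (Z_L − Z_0)/(Z_L + Z_0) = (-17 − j75)/(83 − j75)
|Γ| = 76.9/112 = 0.687
VSWR = (1 + |Γ|)/(1 − |Γ|) = 1.69/0.313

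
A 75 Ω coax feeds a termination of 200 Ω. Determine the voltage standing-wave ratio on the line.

Γ = (200 − 75)/(200 + 75) = 0.455
VSWR = (1 + 0.455)/(1 − 0.455)

VSWR ≈ 2.67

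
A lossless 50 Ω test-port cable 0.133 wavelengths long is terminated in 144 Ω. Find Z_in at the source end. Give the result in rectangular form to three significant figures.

Z_in ≈ 28.7 − j36.2 Ω

βl = 2π × 0.133 = 47.9°
tan(βl) = tan(47.9°) = 1.11
Z_in = Z_0·(Z_L + jZ_0·tanβl)/(Z_0 + jZ_L·tanβl)
     = 50·(144 + j55.3)/(50 + j159)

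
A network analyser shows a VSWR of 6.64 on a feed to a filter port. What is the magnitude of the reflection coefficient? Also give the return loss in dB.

|Γ| = (S − 1)/(S + 1) = (6.64 − 1)/(6.64 + 1) = 5.64/7.64
RL = −20·log₁₀|Γ| = −20·log₁₀(0.738)

|Γ| ≈ 0.738; return loss ≈ 2.64 dB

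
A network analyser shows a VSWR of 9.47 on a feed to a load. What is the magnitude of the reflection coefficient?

|Γ| = (S − 1)/(S + 1) = (9.47 − 1)/(9.47 + 1) = 8.47/10.5

|Γ| ≈ 0.809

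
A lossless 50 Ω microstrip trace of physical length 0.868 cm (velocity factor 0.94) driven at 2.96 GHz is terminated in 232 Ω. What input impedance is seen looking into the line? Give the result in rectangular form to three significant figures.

Z_in ≈ 33 − j66.5 Ω

λ = v/f = 0.94·c / 2.96 GHz = 0.0953 m
βl = 2π·l/λ = 2π × 0.0911 = 32.8°
tan(βl) = tan(32.8°) = 0.644
Z_in = Z_0·(Z_L + jZ_0·tanβl)/(Z_0 + jZ_L·tanβl)
     = 50·(232 + j32.2)/(50 + j150)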